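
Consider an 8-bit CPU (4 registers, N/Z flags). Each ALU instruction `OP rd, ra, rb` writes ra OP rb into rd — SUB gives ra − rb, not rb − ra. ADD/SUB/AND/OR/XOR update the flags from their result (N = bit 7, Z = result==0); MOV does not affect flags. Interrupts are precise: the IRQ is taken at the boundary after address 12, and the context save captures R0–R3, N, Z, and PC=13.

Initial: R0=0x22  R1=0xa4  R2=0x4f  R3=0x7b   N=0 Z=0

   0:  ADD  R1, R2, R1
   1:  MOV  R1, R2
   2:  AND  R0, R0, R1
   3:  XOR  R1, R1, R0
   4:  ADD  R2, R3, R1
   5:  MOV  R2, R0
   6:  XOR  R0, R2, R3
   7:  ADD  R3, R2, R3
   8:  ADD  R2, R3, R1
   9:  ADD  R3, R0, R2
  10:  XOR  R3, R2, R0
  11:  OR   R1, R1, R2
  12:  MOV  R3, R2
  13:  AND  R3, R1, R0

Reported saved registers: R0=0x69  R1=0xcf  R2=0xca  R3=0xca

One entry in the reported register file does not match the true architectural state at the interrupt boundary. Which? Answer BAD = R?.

BAD = R0

after  0: R0=0x22 R1=0xf3 R2=0x4f R3=0x7b  N=1 Z=0
after  1: R0=0x22 R1=0x4f R2=0x4f R3=0x7b  N=1 Z=0
after  2: R0=0x02 R1=0x4f R2=0x4f R3=0x7b  N=0 Z=0
after  3: R0=0x02 R1=0x4d R2=0x4f R3=0x7b  N=0 Z=0
after  4: R0=0x02 R1=0x4d R2=0xc8 R3=0x7b  N=1 Z=0
after  5: R0=0x02 R1=0x4d R2=0x02 R3=0x7b  N=1 Z=0
after  6: R0=0x79 R1=0x4d R2=0x02 R3=0x7b  N=0 Z=0
after  7: R0=0x79 R1=0x4d R2=0x02 R3=0x7d  N=0 Z=0
after  8: R0=0x79 R1=0x4d R2=0xca R3=0x7d  N=1 Z=0
after  9: R0=0x79 R1=0x4d R2=0xca R3=0x43  N=0 Z=0
after 10: R0=0x79 R1=0x4d R2=0xca R3=0xb3  N=1 Z=0
after 11: R0=0x79 R1=0xcf R2=0xca R3=0xb3  N=1 Z=0
after 12: R0=0x79 R1=0xcf R2=0xca R3=0xca  N=1 Z=0
-- IRQ taken; context saved, return-PC = 13 --
mismatch: R0: reported 0x69 vs actual 0x79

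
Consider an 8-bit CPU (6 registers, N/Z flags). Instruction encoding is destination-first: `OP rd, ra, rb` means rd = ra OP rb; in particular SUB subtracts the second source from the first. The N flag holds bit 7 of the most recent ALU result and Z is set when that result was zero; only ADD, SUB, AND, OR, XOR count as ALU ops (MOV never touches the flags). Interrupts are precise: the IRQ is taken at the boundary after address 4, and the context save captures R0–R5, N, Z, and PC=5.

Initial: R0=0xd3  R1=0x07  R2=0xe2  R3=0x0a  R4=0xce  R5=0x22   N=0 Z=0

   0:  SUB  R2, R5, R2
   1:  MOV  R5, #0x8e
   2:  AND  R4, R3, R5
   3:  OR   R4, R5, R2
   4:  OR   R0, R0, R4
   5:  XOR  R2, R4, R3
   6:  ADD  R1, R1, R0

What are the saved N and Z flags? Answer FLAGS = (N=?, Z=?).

after  0: R0=0xd3 R1=0x07 R2=0x40 R3=0x0a R4=0xce R5=0x22  N=0 Z=0
after  1: R0=0xd3 R1=0x07 R2=0x40 R3=0x0a R4=0xce R5=0x8e  N=0 Z=0
after  2: R0=0xd3 R1=0x07 R2=0x40 R3=0x0a R4=0x0a R5=0x8e  N=0 Z=0
after  3: R0=0xd3 R1=0x07 R2=0x40 R3=0x0a R4=0xce R5=0x8e  N=1 Z=0
after  4: R0=0xdf R1=0x07 R2=0x40 R3=0x0a R4=0xce R5=0x8e  N=1 Z=0
-- IRQ taken; context saved, return-PC = 5 --

FLAGS = (N=1, Z=0)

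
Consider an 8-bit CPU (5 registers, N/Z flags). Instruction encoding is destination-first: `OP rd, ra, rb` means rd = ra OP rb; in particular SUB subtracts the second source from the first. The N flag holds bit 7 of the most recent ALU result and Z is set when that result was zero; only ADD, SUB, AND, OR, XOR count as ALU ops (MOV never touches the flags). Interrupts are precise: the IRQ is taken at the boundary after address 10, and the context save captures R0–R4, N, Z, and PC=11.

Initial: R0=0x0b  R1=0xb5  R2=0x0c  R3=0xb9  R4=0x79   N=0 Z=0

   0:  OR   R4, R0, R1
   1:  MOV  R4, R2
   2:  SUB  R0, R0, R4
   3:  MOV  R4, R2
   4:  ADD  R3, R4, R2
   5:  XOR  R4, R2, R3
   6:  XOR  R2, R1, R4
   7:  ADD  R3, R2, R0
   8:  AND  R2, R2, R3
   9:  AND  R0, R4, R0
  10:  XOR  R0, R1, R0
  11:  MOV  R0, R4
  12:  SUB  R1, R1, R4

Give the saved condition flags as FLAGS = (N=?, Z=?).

FLAGS = (N=1, Z=0)

after  0: R0=0x0b R1=0xb5 R2=0x0c R3=0xb9 R4=0xbf  N=1 Z=0
after  1: R0=0x0b R1=0xb5 R2=0x0c R3=0xb9 R4=0x0c  N=1 Z=0
after  2: R0=0xff R1=0xb5 R2=0x0c R3=0xb9 R4=0x0c  N=1 Z=0
after  3: R0=0xff R1=0xb5 R2=0x0c R3=0xb9 R4=0x0c  N=1 Z=0
after  4: R0=0xff R1=0xb5 R2=0x0c R3=0x18 R4=0x0c  N=0 Z=0
after  5: R0=0xff R1=0xb5 R2=0x0c R3=0x18 R4=0x14  N=0 Z=0
after  6: R0=0xff R1=0xb5 R2=0xa1 R3=0x18 R4=0x14  N=1 Z=0
after  7: R0=0xff R1=0xb5 R2=0xa1 R3=0xa0 R4=0x14  N=1 Z=0
after  8: R0=0xff R1=0xb5 R2=0xa0 R3=0xa0 R4=0x14  N=1 Z=0
after  9: R0=0x14 R1=0xb5 R2=0xa0 R3=0xa0 R4=0x14  N=0 Z=0
after 10: R0=0xa1 R1=0xb5 R2=0xa0 R3=0xa0 R4=0x14  N=1 Z=0
-- IRQ taken; context saved, return-PC = 11 --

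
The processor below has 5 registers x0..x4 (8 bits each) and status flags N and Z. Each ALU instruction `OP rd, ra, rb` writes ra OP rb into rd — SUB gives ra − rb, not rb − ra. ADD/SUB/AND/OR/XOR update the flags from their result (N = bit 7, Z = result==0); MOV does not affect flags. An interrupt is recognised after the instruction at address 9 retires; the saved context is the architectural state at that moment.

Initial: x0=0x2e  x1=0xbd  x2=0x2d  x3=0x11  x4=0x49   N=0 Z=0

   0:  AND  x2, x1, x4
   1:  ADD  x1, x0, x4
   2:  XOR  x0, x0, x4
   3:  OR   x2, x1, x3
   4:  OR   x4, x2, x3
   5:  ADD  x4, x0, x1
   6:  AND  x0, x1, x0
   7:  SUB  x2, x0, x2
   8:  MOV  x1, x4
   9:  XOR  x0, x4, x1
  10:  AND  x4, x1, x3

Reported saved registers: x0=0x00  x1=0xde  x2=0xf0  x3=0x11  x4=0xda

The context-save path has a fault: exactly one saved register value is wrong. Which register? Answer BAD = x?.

after  0: x0=0x2e x1=0xbd x2=0x09 x3=0x11 x4=0x49  N=0 Z=0
after  1: x0=0x2e x1=0x77 x2=0x09 x3=0x11 x4=0x49  N=0 Z=0
after  2: x0=0x67 x1=0x77 x2=0x09 x3=0x11 x4=0x49  N=0 Z=0
after  3: x0=0x67 x1=0x77 x2=0x77 x3=0x11 x4=0x49  N=0 Z=0
after  4: x0=0x67 x1=0x77 x2=0x77 x3=0x11 x4=0x77  N=0 Z=0
after  5: x0=0x67 x1=0x77 x2=0x77 x3=0x11 x4=0xde  N=1 Z=0
after  6: x0=0x67 x1=0x77 x2=0x77 x3=0x11 x4=0xde  N=0 Z=0
after  7: x0=0x67 x1=0x77 x2=0xf0 x3=0x11 x4=0xde  N=1 Z=0
after  8: x0=0x67 x1=0xde x2=0xf0 x3=0x11 x4=0xde  N=1 Z=0
after  9: x0=0x00 x1=0xde x2=0xf0 x3=0x11 x4=0xde  N=0 Z=1
-- IRQ taken; context saved, return-PC = 10 --
mismatch: x4: reported 0xda vs actual 0xde

BAD = x4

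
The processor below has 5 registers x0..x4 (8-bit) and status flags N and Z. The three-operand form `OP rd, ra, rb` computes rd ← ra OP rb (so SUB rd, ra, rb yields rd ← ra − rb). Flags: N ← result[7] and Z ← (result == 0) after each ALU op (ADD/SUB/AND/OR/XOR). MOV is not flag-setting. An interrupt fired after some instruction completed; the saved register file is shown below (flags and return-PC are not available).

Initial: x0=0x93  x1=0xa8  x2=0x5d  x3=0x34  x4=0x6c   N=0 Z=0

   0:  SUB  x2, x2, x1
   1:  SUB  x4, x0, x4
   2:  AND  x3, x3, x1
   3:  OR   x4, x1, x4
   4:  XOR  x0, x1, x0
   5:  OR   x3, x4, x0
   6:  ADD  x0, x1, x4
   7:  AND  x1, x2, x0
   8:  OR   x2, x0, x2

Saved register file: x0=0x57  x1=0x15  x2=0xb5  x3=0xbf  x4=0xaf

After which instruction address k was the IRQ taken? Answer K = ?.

K = 7

after  0: x0=0x93 x1=0xa8 x2=0xb5 x3=0x34 x4=0x6c  N=1 Z=0
after  1: x0=0x93 x1=0xa8 x2=0xb5 x3=0x34 x4=0x27  N=0 Z=0
after  2: x0=0x93 x1=0xa8 x2=0xb5 x3=0x20 x4=0x27  N=0 Z=0
after  3: x0=0x93 x1=0xa8 x2=0xb5 x3=0x20 x4=0xaf  N=1 Z=0
after  4: x0=0x3b x1=0xa8 x2=0xb5 x3=0x20 x4=0xaf  N=0 Z=0
after  5: x0=0x3b x1=0xa8 x2=0xb5 x3=0xbf x4=0xaf  N=1 Z=0
after  6: x0=0x57 x1=0xa8 x2=0xb5 x3=0xbf x4=0xaf  N=0 Z=0
after  7: x0=0x57 x1=0x15 x2=0xb5 x3=0xbf x4=0xaf  N=0 Z=0
-- IRQ taken; context saved, return-PC = 8 --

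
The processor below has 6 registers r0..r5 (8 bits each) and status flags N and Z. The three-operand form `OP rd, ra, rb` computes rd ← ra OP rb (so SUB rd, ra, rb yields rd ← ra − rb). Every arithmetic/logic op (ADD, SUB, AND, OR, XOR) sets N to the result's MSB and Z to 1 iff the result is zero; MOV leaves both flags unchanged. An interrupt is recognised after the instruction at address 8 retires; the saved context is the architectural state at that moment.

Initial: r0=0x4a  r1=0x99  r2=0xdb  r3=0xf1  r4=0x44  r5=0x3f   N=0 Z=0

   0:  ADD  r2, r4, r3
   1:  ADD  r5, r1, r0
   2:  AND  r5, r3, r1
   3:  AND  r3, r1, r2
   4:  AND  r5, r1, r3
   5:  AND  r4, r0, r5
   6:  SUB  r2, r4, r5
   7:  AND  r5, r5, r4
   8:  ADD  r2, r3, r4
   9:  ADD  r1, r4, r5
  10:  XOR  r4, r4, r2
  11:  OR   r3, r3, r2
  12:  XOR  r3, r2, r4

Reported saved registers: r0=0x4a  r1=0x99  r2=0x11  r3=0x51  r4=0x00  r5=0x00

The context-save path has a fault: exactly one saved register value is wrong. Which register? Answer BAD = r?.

BAD = r3

after  0: r0=0x4a r1=0x99 r2=0x35 r3=0xf1 r4=0x44 r5=0x3f  N=0 Z=0
after  1: r0=0x4a r1=0x99 r2=0x35 r3=0xf1 r4=0x44 r5=0xe3  N=1 Z=0
after  2: r0=0x4a r1=0x99 r2=0x35 r3=0xf1 r4=0x44 r5=0x91  N=1 Z=0
after  3: r0=0x4a r1=0x99 r2=0x35 r3=0x11 r4=0x44 r5=0x91  N=0 Z=0
after  4: r0=0x4a r1=0x99 r2=0x35 r3=0x11 r4=0x44 r5=0x11  N=0 Z=0
after  5: r0=0x4a r1=0x99 r2=0x35 r3=0x11 r4=0x00 r5=0x11  N=0 Z=1
after  6: r0=0x4a r1=0x99 r2=0xef r3=0x11 r4=0x00 r5=0x11  N=1 Z=0
after  7: r0=0x4a r1=0x99 r2=0xef r3=0x11 r4=0x00 r5=0x00  N=0 Z=1
after  8: r0=0x4a r1=0x99 r2=0x11 r3=0x11 r4=0x00 r5=0x00  N=0 Z=0
-- IRQ taken; context saved, return-PC = 9 --
mismatch: r3: reported 0x51 vs actual 0x11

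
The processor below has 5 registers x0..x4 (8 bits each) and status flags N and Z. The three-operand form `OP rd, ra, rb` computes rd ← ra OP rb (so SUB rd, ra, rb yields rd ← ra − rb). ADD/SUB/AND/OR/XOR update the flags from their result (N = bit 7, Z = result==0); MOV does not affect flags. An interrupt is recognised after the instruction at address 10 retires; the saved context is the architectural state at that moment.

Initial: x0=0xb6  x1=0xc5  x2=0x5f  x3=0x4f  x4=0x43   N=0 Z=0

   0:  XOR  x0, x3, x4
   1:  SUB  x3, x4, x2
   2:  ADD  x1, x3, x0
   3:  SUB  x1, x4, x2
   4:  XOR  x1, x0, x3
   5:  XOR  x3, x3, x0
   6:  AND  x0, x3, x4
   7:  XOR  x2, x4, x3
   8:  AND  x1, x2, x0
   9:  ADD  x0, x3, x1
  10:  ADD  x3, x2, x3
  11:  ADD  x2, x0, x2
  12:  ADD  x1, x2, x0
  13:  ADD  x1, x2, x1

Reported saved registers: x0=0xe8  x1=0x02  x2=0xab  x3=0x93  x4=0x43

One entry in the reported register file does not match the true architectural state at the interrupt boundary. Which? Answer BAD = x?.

after  0: x0=0x0c x1=0xc5 x2=0x5f x3=0x4f x4=0x43  N=0 Z=0
after  1: x0=0x0c x1=0xc5 x2=0x5f x3=0xe4 x4=0x43  N=1 Z=0
after  2: x0=0x0c x1=0xf0 x2=0x5f x3=0xe4 x4=0x43  N=1 Z=0
after  3: x0=0x0c x1=0xe4 x2=0x5f x3=0xe4 x4=0x43  N=1 Z=0
after  4: x0=0x0c x1=0xe8 x2=0x5f x3=0xe4 x4=0x43  N=1 Z=0
after  5: x0=0x0c x1=0xe8 x2=0x5f x3=0xe8 x4=0x43  N=1 Z=0
after  6: x0=0x40 x1=0xe8 x2=0x5f x3=0xe8 x4=0x43  N=0 Z=0
after  7: x0=0x40 x1=0xe8 x2=0xab x3=0xe8 x4=0x43  N=1 Z=0
after  8: x0=0x40 x1=0x00 x2=0xab x3=0xe8 x4=0x43  N=0 Z=1
after  9: x0=0xe8 x1=0x00 x2=0xab x3=0xe8 x4=0x43  N=1 Z=0
after 10: x0=0xe8 x1=0x00 x2=0xab x3=0x93 x4=0x43  N=1 Z=0
-- IRQ taken; context saved, return-PC = 11 --
mismatch: x1: reported 0x02 vs actual 0x00

BAD = x1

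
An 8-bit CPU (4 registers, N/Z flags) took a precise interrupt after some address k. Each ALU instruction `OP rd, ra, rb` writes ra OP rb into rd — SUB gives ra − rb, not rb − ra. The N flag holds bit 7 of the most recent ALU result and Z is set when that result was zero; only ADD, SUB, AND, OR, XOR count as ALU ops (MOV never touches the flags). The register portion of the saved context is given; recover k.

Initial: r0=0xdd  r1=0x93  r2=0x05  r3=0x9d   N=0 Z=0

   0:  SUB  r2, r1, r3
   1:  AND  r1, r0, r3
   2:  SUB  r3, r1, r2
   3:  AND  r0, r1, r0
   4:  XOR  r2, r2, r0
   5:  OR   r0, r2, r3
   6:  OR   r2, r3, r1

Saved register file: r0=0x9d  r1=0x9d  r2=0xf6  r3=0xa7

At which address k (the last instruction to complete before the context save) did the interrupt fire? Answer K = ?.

K = 3

after  0: r0=0xdd r1=0x93 r2=0xf6 r3=0x9d  N=1 Z=0
after  1: r0=0xdd r1=0x9d r2=0xf6 r3=0x9d  N=1 Z=0
after  2: r0=0xdd r1=0x9d r2=0xf6 r3=0xa7  N=1 Z=0
after  3: r0=0x9d r1=0x9d r2=0xf6 r3=0xa7  N=1 Z=0
-- IRQ taken; context saved, return-PC = 4 --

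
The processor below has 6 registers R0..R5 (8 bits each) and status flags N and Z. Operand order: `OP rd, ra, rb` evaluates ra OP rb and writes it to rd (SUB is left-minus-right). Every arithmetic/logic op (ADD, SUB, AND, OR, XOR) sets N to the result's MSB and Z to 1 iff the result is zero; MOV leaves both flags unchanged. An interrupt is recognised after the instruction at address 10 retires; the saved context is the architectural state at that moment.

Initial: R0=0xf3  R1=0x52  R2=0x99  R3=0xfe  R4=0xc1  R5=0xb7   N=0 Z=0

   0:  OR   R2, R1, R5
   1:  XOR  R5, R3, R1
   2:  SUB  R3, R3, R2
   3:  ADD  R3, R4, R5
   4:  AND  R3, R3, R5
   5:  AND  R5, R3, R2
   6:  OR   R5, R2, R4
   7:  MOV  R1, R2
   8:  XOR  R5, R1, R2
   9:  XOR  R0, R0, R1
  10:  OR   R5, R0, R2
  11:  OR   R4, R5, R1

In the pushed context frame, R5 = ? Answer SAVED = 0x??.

SAVED = 0xf7

after  0: R0=0xf3 R1=0x52 R2=0xf7 R3=0xfe R4=0xc1 R5=0xb7  N=1 Z=0
after  1: R0=0xf3 R1=0x52 R2=0xf7 R3=0xfe R4=0xc1 R5=0xac  N=1 Z=0
after  2: R0=0xf3 R1=0x52 R2=0xf7 R3=0x07 R4=0xc1 R5=0xac  N=0 Z=0
after  3: R0=0xf3 R1=0x52 R2=0xf7 R3=0x6d R4=0xc1 R5=0xac  N=0 Z=0
after  4: R0=0xf3 R1=0x52 R2=0xf7 R3=0x2c R4=0xc1 R5=0xac  N=0 Z=0
after  5: R0=0xf3 R1=0x52 R2=0xf7 R3=0x2c R4=0xc1 R5=0x24  N=0 Z=0
after  6: R0=0xf3 R1=0x52 R2=0xf7 R3=0x2c R4=0xc1 R5=0xf7  N=1 Z=0
after  7: R0=0xf3 R1=0xf7 R2=0xf7 R3=0x2c R4=0xc1 R5=0xf7  N=1 Z=0
after  8: R0=0xf3 R1=0xf7 R2=0xf7 R3=0x2c R4=0xc1 R5=0x00  N=0 Z=1
after  9: R0=0x04 R1=0xf7 R2=0xf7 R3=0x2c R4=0xc1 R5=0x00  N=0 Z=0
after 10: R0=0x04 R1=0xf7 R2=0xf7 R3=0x2c R4=0xc1 R5=0xf7  N=1 Z=0
-- IRQ taken; context saved, return-PC = 11 --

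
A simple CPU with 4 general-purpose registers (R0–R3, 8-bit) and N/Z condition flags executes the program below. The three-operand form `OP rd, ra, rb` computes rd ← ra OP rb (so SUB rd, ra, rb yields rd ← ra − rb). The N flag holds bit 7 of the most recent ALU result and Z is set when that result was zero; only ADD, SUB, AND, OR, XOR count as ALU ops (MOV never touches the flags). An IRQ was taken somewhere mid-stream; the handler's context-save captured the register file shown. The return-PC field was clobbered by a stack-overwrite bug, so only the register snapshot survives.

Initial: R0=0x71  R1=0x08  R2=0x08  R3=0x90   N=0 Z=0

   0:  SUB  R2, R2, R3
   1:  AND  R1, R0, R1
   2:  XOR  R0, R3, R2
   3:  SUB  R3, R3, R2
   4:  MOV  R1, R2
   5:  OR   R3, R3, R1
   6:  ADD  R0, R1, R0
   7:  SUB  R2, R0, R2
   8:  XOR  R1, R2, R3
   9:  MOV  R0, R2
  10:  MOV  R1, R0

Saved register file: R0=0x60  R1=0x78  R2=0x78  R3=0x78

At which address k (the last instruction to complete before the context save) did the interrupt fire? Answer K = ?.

K = 6

after  0: R0=0x71 R1=0x08 R2=0x78 R3=0x90  N=0 Z=0
after  1: R0=0x71 R1=0x00 R2=0x78 R3=0x90  N=0 Z=1
after  2: R0=0xe8 R1=0x00 R2=0x78 R3=0x90  N=1 Z=0
after  3: R0=0xe8 R1=0x00 R2=0x78 R3=0x18  N=0 Z=0
after  4: R0=0xe8 R1=0x78 R2=0x78 R3=0x18  N=0 Z=0
after  5: R0=0xe8 R1=0x78 R2=0x78 R3=0x78  N=0 Z=0
after  6: R0=0x60 R1=0x78 R2=0x78 R3=0x78  N=0 Z=0
-- IRQ taken; context saved, return-PC = 7 --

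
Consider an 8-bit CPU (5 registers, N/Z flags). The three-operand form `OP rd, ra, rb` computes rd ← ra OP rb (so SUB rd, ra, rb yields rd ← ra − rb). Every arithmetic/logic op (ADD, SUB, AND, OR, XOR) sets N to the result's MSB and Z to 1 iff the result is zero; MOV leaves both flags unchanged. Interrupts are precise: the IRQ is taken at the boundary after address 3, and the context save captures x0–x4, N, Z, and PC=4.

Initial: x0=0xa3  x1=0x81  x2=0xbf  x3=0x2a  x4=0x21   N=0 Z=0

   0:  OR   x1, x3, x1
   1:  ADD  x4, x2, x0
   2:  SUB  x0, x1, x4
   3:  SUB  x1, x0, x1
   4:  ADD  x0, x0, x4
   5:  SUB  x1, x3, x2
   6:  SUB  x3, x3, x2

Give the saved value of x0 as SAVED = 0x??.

SAVED = 0x49

after  0: x0=0xa3 x1=0xab x2=0xbf x3=0x2a x4=0x21  N=1 Z=0
after  1: x0=0xa3 x1=0xab x2=0xbf x3=0x2a x4=0x62  N=0 Z=0
after  2: x0=0x49 x1=0xab x2=0xbf x3=0x2a x4=0x62  N=0 Z=0
after  3: x0=0x49 x1=0x9e x2=0xbf x3=0x2a x4=0x62  N=1 Z=0
-- IRQ taken; context saved, return-PC = 4 --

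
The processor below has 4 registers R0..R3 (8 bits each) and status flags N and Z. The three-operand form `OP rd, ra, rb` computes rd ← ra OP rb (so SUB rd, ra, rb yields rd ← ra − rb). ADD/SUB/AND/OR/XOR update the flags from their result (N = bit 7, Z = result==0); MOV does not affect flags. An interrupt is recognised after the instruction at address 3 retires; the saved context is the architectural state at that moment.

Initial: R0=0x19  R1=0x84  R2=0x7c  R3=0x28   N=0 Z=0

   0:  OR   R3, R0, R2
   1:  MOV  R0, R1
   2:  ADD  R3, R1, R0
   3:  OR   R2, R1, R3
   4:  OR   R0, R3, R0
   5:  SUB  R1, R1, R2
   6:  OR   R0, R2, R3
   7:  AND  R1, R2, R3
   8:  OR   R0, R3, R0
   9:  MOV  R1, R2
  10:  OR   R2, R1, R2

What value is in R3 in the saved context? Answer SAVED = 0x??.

after  0: R0=0x19 R1=0x84 R2=0x7c R3=0x7d  N=0 Z=0
after  1: R0=0x84 R1=0x84 R2=0x7c R3=0x7d  N=0 Z=0
after  2: R0=0x84 R1=0x84 R2=0x7c R3=0x08  N=0 Z=0
after  3: R0=0x84 R1=0x84 R2=0x8c R3=0x08  N=1 Z=0
-- IRQ taken; context saved, return-PC = 4 --

SAVED = 0x08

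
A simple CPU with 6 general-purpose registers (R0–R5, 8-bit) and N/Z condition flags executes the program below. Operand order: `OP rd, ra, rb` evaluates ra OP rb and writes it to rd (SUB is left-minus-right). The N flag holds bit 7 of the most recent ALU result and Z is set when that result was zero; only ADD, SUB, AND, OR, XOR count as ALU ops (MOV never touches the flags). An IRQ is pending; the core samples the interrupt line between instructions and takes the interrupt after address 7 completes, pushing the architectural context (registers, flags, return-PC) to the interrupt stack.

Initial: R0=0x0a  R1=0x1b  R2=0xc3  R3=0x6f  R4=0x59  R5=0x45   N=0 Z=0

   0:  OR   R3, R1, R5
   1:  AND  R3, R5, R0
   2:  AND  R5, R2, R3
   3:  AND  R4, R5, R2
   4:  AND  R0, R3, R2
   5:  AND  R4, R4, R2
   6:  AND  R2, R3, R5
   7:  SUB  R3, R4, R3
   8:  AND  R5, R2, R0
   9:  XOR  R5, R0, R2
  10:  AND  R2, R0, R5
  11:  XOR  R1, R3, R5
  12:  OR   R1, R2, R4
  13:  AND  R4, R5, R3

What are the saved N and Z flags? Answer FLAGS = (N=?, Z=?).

FLAGS = (N=0, Z=1)

after  0: R0=0x0a R1=0x1b R2=0xc3 R3=0x5f R4=0x59 R5=0x45  N=0 Z=0
after  1: R0=0x0a R1=0x1b R2=0xc3 R3=0x00 R4=0x59 R5=0x45  N=0 Z=1
after  2: R0=0x0a R1=0x1b R2=0xc3 R3=0x00 R4=0x59 R5=0x00  N=0 Z=1
after  3: R0=0x0a R1=0x1b R2=0xc3 R3=0x00 R4=0x00 R5=0x00  N=0 Z=1
after  4: R0=0x00 R1=0x1b R2=0xc3 R3=0x00 R4=0x00 R5=0x00  N=0 Z=1
after  5: R0=0x00 R1=0x1b R2=0xc3 R3=0x00 R4=0x00 R5=0x00  N=0 Z=1
after  6: R0=0x00 R1=0x1b R2=0x00 R3=0x00 R4=0x00 R5=0x00  N=0 Z=1
after  7: R0=0x00 R1=0x1b R2=0x00 R3=0x00 R4=0x00 R5=0x00  N=0 Z=1
-- IRQ taken; context saved, return-PC = 8 --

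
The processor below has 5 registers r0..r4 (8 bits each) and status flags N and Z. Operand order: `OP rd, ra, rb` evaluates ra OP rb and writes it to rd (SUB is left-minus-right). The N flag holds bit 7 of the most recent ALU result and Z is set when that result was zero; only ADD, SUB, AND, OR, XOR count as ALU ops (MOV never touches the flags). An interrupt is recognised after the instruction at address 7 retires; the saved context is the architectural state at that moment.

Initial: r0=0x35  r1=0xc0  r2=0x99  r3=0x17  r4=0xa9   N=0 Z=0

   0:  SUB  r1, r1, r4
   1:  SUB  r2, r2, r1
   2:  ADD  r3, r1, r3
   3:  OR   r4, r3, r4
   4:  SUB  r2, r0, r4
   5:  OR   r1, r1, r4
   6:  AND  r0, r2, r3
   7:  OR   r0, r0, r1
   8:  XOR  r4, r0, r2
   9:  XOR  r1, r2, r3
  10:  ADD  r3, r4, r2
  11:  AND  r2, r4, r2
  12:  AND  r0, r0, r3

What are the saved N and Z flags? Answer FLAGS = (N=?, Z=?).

FLAGS = (N=1, Z=0)

after  0: r0=0x35 r1=0x17 r2=0x99 r3=0x17 r4=0xa9  N=0 Z=0
after  1: r0=0x35 r1=0x17 r2=0x82 r3=0x17 r4=0xa9  N=1 Z=0
after  2: r0=0x35 r1=0x17 r2=0x82 r3=0x2e r4=0xa9  N=0 Z=0
after  3: r0=0x35 r1=0x17 r2=0x82 r3=0x2e r4=0xaf  N=1 Z=0
after  4: r0=0x35 r1=0x17 r2=0x86 r3=0x2e r4=0xaf  N=1 Z=0
after  5: r0=0x35 r1=0xbf r2=0x86 r3=0x2e r4=0xaf  N=1 Z=0
after  6: r0=0x06 r1=0xbf r2=0x86 r3=0x2e r4=0xaf  N=0 Z=0
after  7: r0=0xbf r1=0xbf r2=0x86 r3=0x2e r4=0xaf  N=1 Z=0
-- IRQ taken; context saved, return-PC = 8 --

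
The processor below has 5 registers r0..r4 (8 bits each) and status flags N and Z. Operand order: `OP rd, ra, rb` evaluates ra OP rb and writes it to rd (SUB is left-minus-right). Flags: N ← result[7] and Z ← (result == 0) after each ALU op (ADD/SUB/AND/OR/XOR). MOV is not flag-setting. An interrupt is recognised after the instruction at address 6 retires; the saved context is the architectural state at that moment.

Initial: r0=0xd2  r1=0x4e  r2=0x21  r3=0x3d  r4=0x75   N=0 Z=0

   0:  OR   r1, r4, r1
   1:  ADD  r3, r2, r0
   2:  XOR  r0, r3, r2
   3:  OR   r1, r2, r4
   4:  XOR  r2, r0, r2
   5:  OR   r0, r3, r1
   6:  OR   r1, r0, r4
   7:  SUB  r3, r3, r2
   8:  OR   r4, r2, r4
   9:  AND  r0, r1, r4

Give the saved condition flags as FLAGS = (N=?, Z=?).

after  0: r0=0xd2 r1=0x7f r2=0x21 r3=0x3d r4=0x75  N=0 Z=0
after  1: r0=0xd2 r1=0x7f r2=0x21 r3=0xf3 r4=0x75  N=1 Z=0
after  2: r0=0xd2 r1=0x7f r2=0x21 r3=0xf3 r4=0x75  N=1 Z=0
after  3: r0=0xd2 r1=0x75 r2=0x21 r3=0xf3 r4=0x75  N=0 Z=0
after  4: r0=0xd2 r1=0x75 r2=0xf3 r3=0xf3 r4=0x75  N=1 Z=0
after  5: r0=0xf7 r1=0x75 r2=0xf3 r3=0xf3 r4=0x75  N=1 Z=0
after  6: r0=0xf7 r1=0xf7 r2=0xf3 r3=0xf3 r4=0x75  N=1 Z=0
-- IRQ taken; context saved, return-PC = 7 --

FLAGS = (N=1, Z=0)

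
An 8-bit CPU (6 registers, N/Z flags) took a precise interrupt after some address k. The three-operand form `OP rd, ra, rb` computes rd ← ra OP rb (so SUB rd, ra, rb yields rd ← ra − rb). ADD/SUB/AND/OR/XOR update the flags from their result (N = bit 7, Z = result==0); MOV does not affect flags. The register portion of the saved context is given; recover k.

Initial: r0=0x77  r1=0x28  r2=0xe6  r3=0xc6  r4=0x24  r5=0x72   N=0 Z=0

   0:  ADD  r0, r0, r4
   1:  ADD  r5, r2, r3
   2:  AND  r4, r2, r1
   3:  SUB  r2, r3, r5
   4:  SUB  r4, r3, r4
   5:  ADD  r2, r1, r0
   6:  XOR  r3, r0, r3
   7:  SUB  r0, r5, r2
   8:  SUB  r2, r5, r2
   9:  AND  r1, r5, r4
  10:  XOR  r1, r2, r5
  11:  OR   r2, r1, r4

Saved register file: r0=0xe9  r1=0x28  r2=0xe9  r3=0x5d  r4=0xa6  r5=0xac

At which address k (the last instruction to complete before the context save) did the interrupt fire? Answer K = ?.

K = 8

after  0: r0=0x9b r1=0x28 r2=0xe6 r3=0xc6 r4=0x24 r5=0x72  N=1 Z=0
after  1: r0=0x9b r1=0x28 r2=0xe6 r3=0xc6 r4=0x24 r5=0xac  N=1 Z=0
after  2: r0=0x9b r1=0x28 r2=0xe6 r3=0xc6 r4=0x20 r5=0xac  N=0 Z=0
after  3: r0=0x9b r1=0x28 r2=0x1a r3=0xc6 r4=0x20 r5=0xac  N=0 Z=0
after  4: r0=0x9b r1=0x28 r2=0x1a r3=0xc6 r4=0xa6 r5=0xac  N=1 Z=0
after  5: r0=0x9b r1=0x28 r2=0xc3 r3=0xc6 r4=0xa6 r5=0xac  N=1 Z=0
after  6: r0=0x9b r1=0x28 r2=0xc3 r3=0x5d r4=0xa6 r5=0xac  N=0 Z=0
after  7: r0=0xe9 r1=0x28 r2=0xc3 r3=0x5d r4=0xa6 r5=0xac  N=1 Z=0
after  8: r0=0xe9 r1=0x28 r2=0xe9 r3=0x5d r4=0xa6 r5=0xac  N=1 Z=0
-- IRQ taken; context saved, return-PC = 9 --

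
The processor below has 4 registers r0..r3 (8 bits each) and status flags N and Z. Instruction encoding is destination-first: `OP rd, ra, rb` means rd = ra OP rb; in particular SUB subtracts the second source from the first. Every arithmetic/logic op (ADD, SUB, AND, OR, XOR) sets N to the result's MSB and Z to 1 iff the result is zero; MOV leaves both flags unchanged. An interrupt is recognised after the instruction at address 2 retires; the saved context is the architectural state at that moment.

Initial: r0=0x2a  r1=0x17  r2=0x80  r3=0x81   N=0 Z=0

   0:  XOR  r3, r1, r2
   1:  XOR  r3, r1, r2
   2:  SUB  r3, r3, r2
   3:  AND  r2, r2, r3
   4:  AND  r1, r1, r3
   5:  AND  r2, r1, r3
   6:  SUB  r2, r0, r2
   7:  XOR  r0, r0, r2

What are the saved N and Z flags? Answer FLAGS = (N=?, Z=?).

FLAGS = (N=0, Z=0)

after  0: r0=0x2a r1=0x17 r2=0x80 r3=0x97  N=1 Z=0
after  1: r0=0x2a r1=0x17 r2=0x80 r3=0x97  N=1 Z=0
after  2: r0=0x2a r1=0x17 r2=0x80 r3=0x17  N=0 Z=0
-- IRQ taken; context saved, return-PC = 3 --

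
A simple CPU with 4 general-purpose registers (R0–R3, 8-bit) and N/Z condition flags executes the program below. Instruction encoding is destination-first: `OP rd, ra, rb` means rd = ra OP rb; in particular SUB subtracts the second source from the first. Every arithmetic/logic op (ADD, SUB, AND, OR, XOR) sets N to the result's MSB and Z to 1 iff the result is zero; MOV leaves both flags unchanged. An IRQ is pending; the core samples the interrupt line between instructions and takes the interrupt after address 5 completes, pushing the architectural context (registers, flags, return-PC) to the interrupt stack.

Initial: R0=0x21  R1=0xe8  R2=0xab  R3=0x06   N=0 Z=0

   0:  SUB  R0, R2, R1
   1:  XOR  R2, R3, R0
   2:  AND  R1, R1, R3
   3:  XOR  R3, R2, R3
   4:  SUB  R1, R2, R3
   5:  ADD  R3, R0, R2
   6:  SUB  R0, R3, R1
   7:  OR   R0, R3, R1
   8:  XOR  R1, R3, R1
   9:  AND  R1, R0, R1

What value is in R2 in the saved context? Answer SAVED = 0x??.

after  0: R0=0xc3 R1=0xe8 R2=0xab R3=0x06  N=1 Z=0
after  1: R0=0xc3 R1=0xe8 R2=0xc5 R3=0x06  N=1 Z=0
after  2: R0=0xc3 R1=0x00 R2=0xc5 R3=0x06  N=0 Z=1
after  3: R0=0xc3 R1=0x00 R2=0xc5 R3=0xc3  N=1 Z=0
after  4: R0=0xc3 R1=0x02 R2=0xc5 R3=0xc3  N=0 Z=0
after  5: R0=0xc3 R1=0x02 R2=0xc5 R3=0x88  N=1 Z=0
-- IRQ taken; context saved, return-PC = 6 --

SAVED = 0xc5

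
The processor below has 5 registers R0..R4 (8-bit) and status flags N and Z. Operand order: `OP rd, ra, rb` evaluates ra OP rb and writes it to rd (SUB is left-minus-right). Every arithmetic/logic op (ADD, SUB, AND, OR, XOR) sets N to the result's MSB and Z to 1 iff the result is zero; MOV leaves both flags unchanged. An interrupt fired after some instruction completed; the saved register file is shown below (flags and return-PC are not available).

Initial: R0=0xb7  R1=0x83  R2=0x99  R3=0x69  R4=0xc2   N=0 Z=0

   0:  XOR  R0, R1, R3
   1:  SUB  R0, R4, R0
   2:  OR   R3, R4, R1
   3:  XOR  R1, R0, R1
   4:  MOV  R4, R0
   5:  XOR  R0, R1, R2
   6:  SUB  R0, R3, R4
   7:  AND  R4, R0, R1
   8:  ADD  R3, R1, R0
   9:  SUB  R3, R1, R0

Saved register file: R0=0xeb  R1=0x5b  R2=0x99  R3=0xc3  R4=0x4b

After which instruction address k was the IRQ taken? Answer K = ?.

after  0: R0=0xea R1=0x83 R2=0x99 R3=0x69 R4=0xc2  N=1 Z=0
after  1: R0=0xd8 R1=0x83 R2=0x99 R3=0x69 R4=0xc2  N=1 Z=0
after  2: R0=0xd8 R1=0x83 R2=0x99 R3=0xc3 R4=0xc2  N=1 Z=0
after  3: R0=0xd8 R1=0x5b R2=0x99 R3=0xc3 R4=0xc2  N=0 Z=0
after  4: R0=0xd8 R1=0x5b R2=0x99 R3=0xc3 R4=0xd8  N=0 Z=0
after  5: R0=0xc2 R1=0x5b R2=0x99 R3=0xc3 R4=0xd8  N=1 Z=0
after  6: R0=0xeb R1=0x5b R2=0x99 R3=0xc3 R4=0xd8  N=1 Z=0
after  7: R0=0xeb R1=0x5b R2=0x99 R3=0xc3 R4=0x4b  N=0 Z=0
-- IRQ taken; context saved, return-PC = 8 --

K = 7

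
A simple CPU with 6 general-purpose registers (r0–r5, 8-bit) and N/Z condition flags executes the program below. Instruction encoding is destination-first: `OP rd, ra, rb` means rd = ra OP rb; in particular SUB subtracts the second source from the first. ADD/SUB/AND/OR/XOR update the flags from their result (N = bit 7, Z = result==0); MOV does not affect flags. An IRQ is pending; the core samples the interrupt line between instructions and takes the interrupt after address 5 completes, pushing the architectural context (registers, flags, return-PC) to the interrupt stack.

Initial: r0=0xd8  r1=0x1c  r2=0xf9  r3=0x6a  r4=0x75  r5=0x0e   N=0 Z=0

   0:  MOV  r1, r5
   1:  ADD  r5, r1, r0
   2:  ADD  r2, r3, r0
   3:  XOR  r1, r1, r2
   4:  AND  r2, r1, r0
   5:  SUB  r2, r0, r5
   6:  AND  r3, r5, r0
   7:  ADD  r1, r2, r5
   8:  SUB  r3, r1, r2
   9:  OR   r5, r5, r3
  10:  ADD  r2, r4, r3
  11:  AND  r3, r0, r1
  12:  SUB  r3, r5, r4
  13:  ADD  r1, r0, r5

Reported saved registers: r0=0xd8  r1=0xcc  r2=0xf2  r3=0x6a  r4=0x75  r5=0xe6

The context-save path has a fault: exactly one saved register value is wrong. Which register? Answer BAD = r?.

after  0: r0=0xd8 r1=0x0e r2=0xf9 r3=0x6a r4=0x75 r5=0x0e  N=0 Z=0
after  1: r0=0xd8 r1=0x0e r2=0xf9 r3=0x6a r4=0x75 r5=0xe6  N=1 Z=0
after  2: r0=0xd8 r1=0x0e r2=0x42 r3=0x6a r4=0x75 r5=0xe6  N=0 Z=0
after  3: r0=0xd8 r1=0x4c r2=0x42 r3=0x6a r4=0x75 r5=0xe6  N=0 Z=0
after  4: r0=0xd8 r1=0x4c r2=0x48 r3=0x6a r4=0x75 r5=0xe6  N=0 Z=0
after  5: r0=0xd8 r1=0x4c r2=0xf2 r3=0x6a r4=0x75 r5=0xe6  N=1 Z=0
-- IRQ taken; context saved, return-PC = 6 --
mismatch: r1: reported 0xcc vs actual 0x4c

BAD = r1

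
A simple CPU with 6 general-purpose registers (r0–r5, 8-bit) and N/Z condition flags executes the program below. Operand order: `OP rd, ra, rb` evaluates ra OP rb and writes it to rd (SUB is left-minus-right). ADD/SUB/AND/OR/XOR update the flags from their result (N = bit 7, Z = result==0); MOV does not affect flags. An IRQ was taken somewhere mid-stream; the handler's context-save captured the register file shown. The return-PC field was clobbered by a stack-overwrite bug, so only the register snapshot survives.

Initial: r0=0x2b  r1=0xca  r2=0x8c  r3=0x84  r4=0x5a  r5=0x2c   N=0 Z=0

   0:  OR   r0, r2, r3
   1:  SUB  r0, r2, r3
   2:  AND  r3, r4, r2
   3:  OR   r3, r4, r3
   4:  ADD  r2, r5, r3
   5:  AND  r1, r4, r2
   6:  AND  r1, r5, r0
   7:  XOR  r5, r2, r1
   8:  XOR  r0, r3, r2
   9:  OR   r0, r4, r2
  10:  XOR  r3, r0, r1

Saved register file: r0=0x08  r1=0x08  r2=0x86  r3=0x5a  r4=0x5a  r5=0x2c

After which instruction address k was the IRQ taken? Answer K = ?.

K = 6

after  0: r0=0x8c r1=0xca r2=0x8c r3=0x84 r4=0x5a r5=0x2c  N=1 Z=0
after  1: r0=0x08 r1=0xca r2=0x8c r3=0x84 r4=0x5a r5=0x2c  N=0 Z=0
after  2: r0=0x08 r1=0xca r2=0x8c r3=0x08 r4=0x5a r5=0x2c  N=0 Z=0
after  3: r0=0x08 r1=0xca r2=0x8c r3=0x5a r4=0x5a r5=0x2c  N=0 Z=0
after  4: r0=0x08 r1=0xca r2=0x86 r3=0x5a r4=0x5a r5=0x2c  N=1 Z=0
after  5: r0=0x08 r1=0x02 r2=0x86 r3=0x5a r4=0x5a r5=0x2c  N=0 Z=0
after  6: r0=0x08 r1=0x08 r2=0x86 r3=0x5a r4=0x5a r5=0x2c  N=0 Z=0
-- IRQ taken; context saved, return-PC = 7 --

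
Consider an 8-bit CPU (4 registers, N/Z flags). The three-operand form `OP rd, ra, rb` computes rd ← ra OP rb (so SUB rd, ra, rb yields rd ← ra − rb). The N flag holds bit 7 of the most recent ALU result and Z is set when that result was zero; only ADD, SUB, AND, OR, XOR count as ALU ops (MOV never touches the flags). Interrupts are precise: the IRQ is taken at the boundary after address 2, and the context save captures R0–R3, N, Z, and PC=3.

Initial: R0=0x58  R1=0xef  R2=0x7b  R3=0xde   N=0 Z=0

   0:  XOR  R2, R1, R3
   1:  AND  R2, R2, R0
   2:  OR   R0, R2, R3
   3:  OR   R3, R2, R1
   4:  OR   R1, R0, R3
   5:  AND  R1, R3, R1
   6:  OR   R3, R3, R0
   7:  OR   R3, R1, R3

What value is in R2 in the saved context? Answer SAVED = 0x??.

after  0: R0=0x58 R1=0xef R2=0x31 R3=0xde  N=0 Z=0
after  1: R0=0x58 R1=0xef R2=0x10 R3=0xde  N=0 Z=0
after  2: R0=0xde R1=0xef R2=0x10 R3=0xde  N=1 Z=0
-- IRQ taken; context saved, return-PC = 3 --

SAVED = 0x10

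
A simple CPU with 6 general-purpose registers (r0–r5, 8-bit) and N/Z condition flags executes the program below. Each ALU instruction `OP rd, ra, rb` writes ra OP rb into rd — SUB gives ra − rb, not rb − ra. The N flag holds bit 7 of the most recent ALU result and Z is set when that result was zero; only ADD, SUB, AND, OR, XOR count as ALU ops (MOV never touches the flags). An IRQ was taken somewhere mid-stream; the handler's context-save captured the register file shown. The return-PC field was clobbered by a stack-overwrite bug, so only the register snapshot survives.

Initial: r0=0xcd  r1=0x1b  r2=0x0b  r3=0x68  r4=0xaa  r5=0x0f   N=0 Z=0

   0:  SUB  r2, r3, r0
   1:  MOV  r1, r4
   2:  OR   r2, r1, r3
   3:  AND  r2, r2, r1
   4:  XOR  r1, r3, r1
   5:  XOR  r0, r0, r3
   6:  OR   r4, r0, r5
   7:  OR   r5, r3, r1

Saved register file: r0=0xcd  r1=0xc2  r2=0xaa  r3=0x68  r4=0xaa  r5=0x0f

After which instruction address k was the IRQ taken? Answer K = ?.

after  0: r0=0xcd r1=0x1b r2=0x9b r3=0x68 r4=0xaa r5=0x0f  N=1 Z=0
after  1: r0=0xcd r1=0xaa r2=0x9b r3=0x68 r4=0xaa r5=0x0f  N=1 Z=0
after  2: r0=0xcd r1=0xaa r2=0xea r3=0x68 r4=0xaa r5=0x0f  N=1 Z=0
after  3: r0=0xcd r1=0xaa r2=0xaa r3=0x68 r4=0xaa r5=0x0f  N=1 Z=0
after  4: r0=0xcd r1=0xc2 r2=0xaa r3=0x68 r4=0xaa r5=0x0f  N=1 Z=0
-- IRQ taken; context saved, return-PC = 5 --

K = 4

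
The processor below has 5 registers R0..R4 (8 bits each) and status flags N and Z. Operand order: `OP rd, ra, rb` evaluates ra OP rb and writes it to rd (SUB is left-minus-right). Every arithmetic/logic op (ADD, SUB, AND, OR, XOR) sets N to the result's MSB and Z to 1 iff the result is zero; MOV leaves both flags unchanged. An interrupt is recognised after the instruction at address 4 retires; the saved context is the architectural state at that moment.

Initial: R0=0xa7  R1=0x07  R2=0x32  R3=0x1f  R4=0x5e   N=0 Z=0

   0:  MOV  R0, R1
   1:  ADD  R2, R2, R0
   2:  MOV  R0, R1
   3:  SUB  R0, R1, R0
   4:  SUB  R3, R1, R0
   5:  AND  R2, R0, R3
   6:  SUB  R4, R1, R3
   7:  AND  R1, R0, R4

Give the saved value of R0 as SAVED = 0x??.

after  0: R0=0x07 R1=0x07 R2=0x32 R3=0x1f R4=0x5e  N=0 Z=0
after  1: R0=0x07 R1=0x07 R2=0x39 R3=0x1f R4=0x5e  N=0 Z=0
after  2: R0=0x07 R1=0x07 R2=0x39 R3=0x1f R4=0x5e  N=0 Z=0
after  3: R0=0x00 R1=0x07 R2=0x39 R3=0x1f R4=0x5e  N=0 Z=1
after  4: R0=0x00 R1=0x07 R2=0x39 R3=0x07 R4=0x5e  N=0 Z=0
-- IRQ taken; context saved, return-PC = 5 --

SAVED = 0x00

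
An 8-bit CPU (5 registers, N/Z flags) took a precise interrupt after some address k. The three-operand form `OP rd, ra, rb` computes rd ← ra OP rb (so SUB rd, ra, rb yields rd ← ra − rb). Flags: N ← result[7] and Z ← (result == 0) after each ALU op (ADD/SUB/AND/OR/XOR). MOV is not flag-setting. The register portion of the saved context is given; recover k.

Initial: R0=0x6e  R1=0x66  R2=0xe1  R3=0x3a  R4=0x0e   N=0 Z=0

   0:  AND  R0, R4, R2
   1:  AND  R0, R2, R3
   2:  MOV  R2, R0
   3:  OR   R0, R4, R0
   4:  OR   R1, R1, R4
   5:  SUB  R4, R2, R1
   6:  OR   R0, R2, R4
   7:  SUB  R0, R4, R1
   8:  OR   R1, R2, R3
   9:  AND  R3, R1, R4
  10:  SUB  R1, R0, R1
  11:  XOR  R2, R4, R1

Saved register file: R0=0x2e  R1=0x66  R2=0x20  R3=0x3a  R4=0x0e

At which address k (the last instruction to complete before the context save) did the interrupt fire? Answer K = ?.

after  0: R0=0x00 R1=0x66 R2=0xe1 R3=0x3a R4=0x0e  N=0 Z=1
after  1: R0=0x20 R1=0x66 R2=0xe1 R3=0x3a R4=0x0e  N=0 Z=0
after  2: R0=0x20 R1=0x66 R2=0x20 R3=0x3a R4=0x0e  N=0 Z=0
after  3: R0=0x2e R1=0x66 R2=0x20 R3=0x3a R4=0x0e  N=0 Z=0
-- IRQ taken; context saved, return-PC = 4 --

K = 3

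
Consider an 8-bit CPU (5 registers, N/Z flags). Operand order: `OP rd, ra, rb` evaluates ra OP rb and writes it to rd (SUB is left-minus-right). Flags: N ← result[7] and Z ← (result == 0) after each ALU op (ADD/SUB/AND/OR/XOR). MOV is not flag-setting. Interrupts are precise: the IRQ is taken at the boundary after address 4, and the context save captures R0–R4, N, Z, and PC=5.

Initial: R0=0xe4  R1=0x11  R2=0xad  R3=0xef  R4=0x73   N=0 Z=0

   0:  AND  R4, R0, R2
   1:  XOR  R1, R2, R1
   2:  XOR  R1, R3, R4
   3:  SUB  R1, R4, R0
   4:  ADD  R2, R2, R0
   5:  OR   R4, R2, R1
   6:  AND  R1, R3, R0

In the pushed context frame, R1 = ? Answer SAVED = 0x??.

SAVED = 0xc0

after  0: R0=0xe4 R1=0x11 R2=0xad R3=0xef R4=0xa4  N=1 Z=0
after  1: R0=0xe4 R1=0xbc R2=0xad R3=0xef R4=0xa4  N=1 Z=0
after  2: R0=0xe4 R1=0x4b R2=0xad R3=0xef R4=0xa4  N=0 Z=0
after  3: R0=0xe4 R1=0xc0 R2=0xad R3=0xef R4=0xa4  N=1 Z=0
after  4: R0=0xe4 R1=0xc0 R2=0x91 R3=0xef R4=0xa4  N=1 Z=0
-- IRQ taken; context saved, return-PC = 5 --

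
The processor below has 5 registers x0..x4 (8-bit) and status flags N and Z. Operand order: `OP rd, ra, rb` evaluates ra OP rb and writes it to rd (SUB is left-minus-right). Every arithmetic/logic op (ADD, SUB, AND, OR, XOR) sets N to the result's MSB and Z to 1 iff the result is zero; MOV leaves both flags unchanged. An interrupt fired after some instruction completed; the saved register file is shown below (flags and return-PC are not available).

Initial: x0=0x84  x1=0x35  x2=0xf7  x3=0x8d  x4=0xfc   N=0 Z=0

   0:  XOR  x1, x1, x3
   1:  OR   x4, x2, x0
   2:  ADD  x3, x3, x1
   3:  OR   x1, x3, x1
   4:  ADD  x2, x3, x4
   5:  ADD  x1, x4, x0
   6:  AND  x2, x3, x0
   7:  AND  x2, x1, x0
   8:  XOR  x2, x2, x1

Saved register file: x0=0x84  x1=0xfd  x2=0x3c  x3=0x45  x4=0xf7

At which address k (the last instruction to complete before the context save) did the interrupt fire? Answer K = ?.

after  0: x0=0x84 x1=0xb8 x2=0xf7 x3=0x8d x4=0xfc  N=1 Z=0
after  1: x0=0x84 x1=0xb8 x2=0xf7 x3=0x8d x4=0xf7  N=1 Z=0
after  2: x0=0x84 x1=0xb8 x2=0xf7 x3=0x45 x4=0xf7  N=0 Z=0
after  3: x0=0x84 x1=0xfd x2=0xf7 x3=0x45 x4=0xf7  N=1 Z=0
after  4: x0=0x84 x1=0xfd x2=0x3c x3=0x45 x4=0xf7  N=0 Z=0
-- IRQ taken; context saved, return-PC = 5 --

K = 4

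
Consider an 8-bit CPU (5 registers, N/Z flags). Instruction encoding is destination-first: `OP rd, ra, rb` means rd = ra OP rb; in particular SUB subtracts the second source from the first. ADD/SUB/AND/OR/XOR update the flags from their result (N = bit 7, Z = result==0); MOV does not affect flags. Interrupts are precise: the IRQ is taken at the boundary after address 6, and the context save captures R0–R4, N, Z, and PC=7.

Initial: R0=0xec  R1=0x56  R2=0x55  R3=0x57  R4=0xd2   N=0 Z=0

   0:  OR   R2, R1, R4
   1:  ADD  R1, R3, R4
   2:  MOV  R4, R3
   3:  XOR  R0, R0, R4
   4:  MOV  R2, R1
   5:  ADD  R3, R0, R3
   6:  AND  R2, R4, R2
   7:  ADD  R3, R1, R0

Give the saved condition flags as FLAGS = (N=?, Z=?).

after  0: R0=0xec R1=0x56 R2=0xd6 R3=0x57 R4=0xd2  N=1 Z=0
after  1: R0=0xec R1=0x29 R2=0xd6 R3=0x57 R4=0xd2  N=0 Z=0
after  2: R0=0xec R1=0x29 R2=0xd6 R3=0x57 R4=0x57  N=0 Z=0
after  3: R0=0xbb R1=0x29 R2=0xd6 R3=0x57 R4=0x57  N=1 Z=0
after  4: R0=0xbb R1=0x29 R2=0x29 R3=0x57 R4=0x57  N=1 Z=0
after  5: R0=0xbb R1=0x29 R2=0x29 R3=0x12 R4=0x57  N=0 Z=0
after  6: R0=0xbb R1=0x29 R2=0x01 R3=0x12 R4=0x57  N=0 Z=0
-- IRQ taken; context saved, return-PC = 7 --

FLAGS = (N=0, Z=0)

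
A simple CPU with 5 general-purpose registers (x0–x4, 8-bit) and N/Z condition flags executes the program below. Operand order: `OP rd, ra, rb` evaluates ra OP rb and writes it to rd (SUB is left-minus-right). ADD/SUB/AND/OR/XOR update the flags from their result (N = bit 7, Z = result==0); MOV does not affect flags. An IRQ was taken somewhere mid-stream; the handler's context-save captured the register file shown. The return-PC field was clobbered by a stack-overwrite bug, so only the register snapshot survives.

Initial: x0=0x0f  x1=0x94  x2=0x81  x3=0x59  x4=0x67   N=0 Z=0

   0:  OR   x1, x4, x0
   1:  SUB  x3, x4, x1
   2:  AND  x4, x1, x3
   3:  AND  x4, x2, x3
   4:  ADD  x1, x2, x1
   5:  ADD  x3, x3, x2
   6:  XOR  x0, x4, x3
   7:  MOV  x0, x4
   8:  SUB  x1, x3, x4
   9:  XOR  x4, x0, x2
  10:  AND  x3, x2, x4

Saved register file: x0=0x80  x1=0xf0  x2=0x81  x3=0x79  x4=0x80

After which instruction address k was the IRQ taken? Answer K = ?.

after  0: x0=0x0f x1=0x6f x2=0x81 x3=0x59 x4=0x67  N=0 Z=0
after  1: x0=0x0f x1=0x6f x2=0x81 x3=0xf8 x4=0x67  N=1 Z=0
after  2: x0=0x0f x1=0x6f x2=0x81 x3=0xf8 x4=0x68  N=0 Z=0
after  3: x0=0x0f x1=0x6f x2=0x81 x3=0xf8 x4=0x80  N=1 Z=0
after  4: x0=0x0f x1=0xf0 x2=0x81 x3=0xf8 x4=0x80  N=1 Z=0
after  5: x0=0x0f x1=0xf0 x2=0x81 x3=0x79 x4=0x80  N=0 Z=0
after  6: x0=0xf9 x1=0xf0 x2=0x81 x3=0x79 x4=0x80  N=1 Z=0
after  7: x0=0x80 x1=0xf0 x2=0x81 x3=0x79 x4=0x80  N=1 Z=0
-- IRQ taken; context saved, return-PC = 8 --

K = 7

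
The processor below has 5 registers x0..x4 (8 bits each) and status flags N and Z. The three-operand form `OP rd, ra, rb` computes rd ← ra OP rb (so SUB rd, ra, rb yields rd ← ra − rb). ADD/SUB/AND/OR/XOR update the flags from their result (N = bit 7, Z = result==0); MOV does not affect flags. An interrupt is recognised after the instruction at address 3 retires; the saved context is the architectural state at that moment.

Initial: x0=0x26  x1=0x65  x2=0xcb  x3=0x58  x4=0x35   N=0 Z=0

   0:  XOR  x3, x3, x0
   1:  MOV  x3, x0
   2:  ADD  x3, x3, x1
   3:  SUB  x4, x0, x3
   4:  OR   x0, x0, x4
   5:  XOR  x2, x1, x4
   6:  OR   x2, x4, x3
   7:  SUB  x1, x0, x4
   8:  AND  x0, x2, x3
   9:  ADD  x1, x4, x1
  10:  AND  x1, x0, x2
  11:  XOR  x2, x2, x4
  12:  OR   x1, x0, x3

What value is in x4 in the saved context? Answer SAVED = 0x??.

SAVED = 0x9b

after  0: x0=0x26 x1=0x65 x2=0xcb x3=0x7e x4=0x35  N=0 Z=0
after  1: x0=0x26 x1=0x65 x2=0xcb x3=0x26 x4=0x35  N=0 Z=0
after  2: x0=0x26 x1=0x65 x2=0xcb x3=0x8b x4=0x35  N=1 Z=0
after  3: x0=0x26 x1=0x65 x2=0xcb x3=0x8b x4=0x9b  N=1 Z=0
-- IRQ taken; context saved, return-PC = 4 --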